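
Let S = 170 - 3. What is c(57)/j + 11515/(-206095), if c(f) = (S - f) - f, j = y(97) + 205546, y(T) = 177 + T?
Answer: -10038699/180504140 ≈ -0.055615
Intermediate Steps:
S = 167
j = 205820 (j = (177 + 97) + 205546 = 274 + 205546 = 205820)
c(f) = 167 - 2*f (c(f) = (167 - f) - f = 167 - 2*f)
c(57)/j + 11515/(-206095) = (167 - 2*57)/205820 + 11515/(-206095) = (167 - 114)*(1/205820) + 11515*(-1/206095) = 53*(1/205820) - 49/877 = 53/205820 - 49/877 = -10038699/180504140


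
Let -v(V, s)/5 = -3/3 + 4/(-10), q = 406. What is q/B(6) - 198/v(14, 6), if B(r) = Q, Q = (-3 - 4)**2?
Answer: -20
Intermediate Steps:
Q = 49 (Q = (-7)**2 = 49)
B(r) = 49
v(V, s) = 7 (v(V, s) = -5*(-3/3 + 4/(-10)) = -5*(-3*1/3 + 4*(-1/10)) = -5*(-1 - 2/5) = -5*(-7/5) = 7)
q/B(6) - 198/v(14, 6) = 406/49 - 198/7 = 406*(1/49) - 198*1/7 = 58/7 - 198/7 = -20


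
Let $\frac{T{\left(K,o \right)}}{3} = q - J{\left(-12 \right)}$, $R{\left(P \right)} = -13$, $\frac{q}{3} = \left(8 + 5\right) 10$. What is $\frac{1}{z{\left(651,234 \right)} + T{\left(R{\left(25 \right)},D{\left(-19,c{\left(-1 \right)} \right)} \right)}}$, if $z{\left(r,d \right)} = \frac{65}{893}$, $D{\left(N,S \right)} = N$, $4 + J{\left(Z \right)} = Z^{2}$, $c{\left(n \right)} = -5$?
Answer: $\frac{893}{669815} \approx 0.0013332$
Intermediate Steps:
$q = 390$ ($q = 3 \left(8 + 5\right) 10 = 3 \cdot 13 \cdot 10 = 3 \cdot 130 = 390$)
$J{\left(Z \right)} = -4 + Z^{2}$
$z{\left(r,d \right)} = \frac{65}{893}$ ($z{\left(r,d \right)} = 65 \cdot \frac{1}{893} = \frac{65}{893}$)
$T{\left(K,o \right)} = 750$ ($T{\left(K,o \right)} = 3 \left(390 - \left(-4 + \left(-12\right)^{2}\right)\right) = 3 \left(390 - \left(-4 + 144\right)\right) = 3 \left(390 - 140\right) = 3 \cdot 250 = 750$)
$\frac{1}{z{\left(651,234 \right)} + T{\left(R{\left(25 \right)},D{\left(-19,c{\left(-1 \right)} \right)} \right)}} = \frac{1}{\frac{65}{893} + 750} = \frac{1}{\frac{669815}{893}} = \frac{893}{669815}$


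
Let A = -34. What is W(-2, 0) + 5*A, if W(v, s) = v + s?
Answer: -172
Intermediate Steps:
W(v, s) = s + v
W(-2, 0) + 5*A = (0 - 2) + 5*(-34) = -2 - 170 = -172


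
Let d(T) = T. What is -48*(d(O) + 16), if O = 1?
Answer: -816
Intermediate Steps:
-48*(d(O) + 16) = -48*(1 + 16) = -48*17 = -816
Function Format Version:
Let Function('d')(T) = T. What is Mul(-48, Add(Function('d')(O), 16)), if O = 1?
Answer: -816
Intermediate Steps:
Mul(-48, Add(Function('d')(O), 16)) = Mul(-48, Add(1, 16)) = Mul(-48, 17) = -816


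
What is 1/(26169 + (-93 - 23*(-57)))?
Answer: 1/27387 ≈ 3.6514e-5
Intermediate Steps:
1/(26169 + (-93 - 23*(-57))) = 1/(26169 + (-93 + 1311)) = 1/(26169 + 1218) = 1/27387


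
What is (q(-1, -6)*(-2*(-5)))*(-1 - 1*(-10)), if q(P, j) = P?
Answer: -90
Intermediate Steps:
(q(-1, -6)*(-2*(-5)))*(-1 - 1*(-10)) = (-(-2)*(-5))*(-1 - 1*(-10)) = (-1*10)*(-1 + 10) = -10*9 = -90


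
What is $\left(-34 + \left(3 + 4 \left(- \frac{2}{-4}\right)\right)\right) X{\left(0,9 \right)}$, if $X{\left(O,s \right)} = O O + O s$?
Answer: $0$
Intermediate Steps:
$X{\left(O,s \right)} = O^{2} + O s$
$\left(-34 + \left(3 + 4 \left(- \frac{2}{-4}\right)\right)\right) X{\left(0,9 \right)} = \left(-34 + \left(3 + 4 \left(- \frac{2}{-4}\right)\right)\right) 0 \left(0 + 9\right) = \left(-34 + \left(3 + 4 \left(\left(-2\right) \left(- \frac{1}{4}\right)\right)\right)\right) 0 \cdot 9 = \left(-34 + \left(3 + 4 \cdot \frac{1}{2}\right)\right) 0 = \left(-34 + \left(3 + 2\right)\right) 0 = \left(-34 + 5\right) 0 = \left(-29\right) 0 = 0$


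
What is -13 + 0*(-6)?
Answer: -13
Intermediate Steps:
-13 + 0*(-6) = -13 + 0 = -13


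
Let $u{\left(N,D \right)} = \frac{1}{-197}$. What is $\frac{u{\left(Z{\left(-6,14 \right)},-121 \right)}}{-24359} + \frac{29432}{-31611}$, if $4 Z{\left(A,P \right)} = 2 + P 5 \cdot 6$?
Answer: $- \frac{141235983725}{151692432753} \approx -0.93107$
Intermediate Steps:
$Z{\left(A,P \right)} = \frac{1}{2} + \frac{15 P}{2}$ ($Z{\left(A,P \right)} = \frac{2 + P 5 \cdot 6}{4} = \frac{2 + 5 P 6}{4} = \frac{2 + 30 P}{4} = \frac{1}{2} + \frac{15 P}{2}$)
$u{\left(N,D \right)} = - \frac{1}{197}$
$\frac{u{\left(Z{\left(-6,14 \right)},-121 \right)}}{-24359} + \frac{29432}{-31611} = - \frac{1}{197 \left(-24359\right)} + \frac{29432}{-31611} = \left(- \frac{1}{197}\right) \left(- \frac{1}{24359}\right) + 29432 \left(- \frac{1}{31611}\right) = \frac{1}{4798723} - \frac{29432}{31611} = - \frac{141235983725}{151692432753}$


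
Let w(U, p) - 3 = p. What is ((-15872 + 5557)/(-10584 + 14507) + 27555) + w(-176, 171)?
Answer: 108770552/3923 ≈ 27726.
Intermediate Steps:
w(U, p) = 3 + p
((-15872 + 5557)/(-10584 + 14507) + 27555) + w(-176, 171) = ((-15872 + 5557)/(-10584 + 14507) + 27555) + (3 + 171) = (-10315/3923 + 27555) + 174 = 108087950/3923 + 174 = 108770552/3923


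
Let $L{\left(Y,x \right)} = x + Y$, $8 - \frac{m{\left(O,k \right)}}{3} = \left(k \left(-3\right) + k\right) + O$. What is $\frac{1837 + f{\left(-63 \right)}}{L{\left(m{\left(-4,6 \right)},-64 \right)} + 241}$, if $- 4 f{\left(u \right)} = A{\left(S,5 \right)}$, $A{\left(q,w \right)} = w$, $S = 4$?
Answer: $\frac{7343}{996} \approx 7.3725$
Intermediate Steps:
$f{\left(u \right)} = - \frac{5}{4}$ ($f{\left(u \right)} = \left(- \frac{1}{4}\right) 5 = - \frac{5}{4}$)
$m{\left(O,k \right)} = 24 - 3 O + 6 k$ ($m{\left(O,k \right)} = 24 - 3 \left(\left(k \left(-3\right) + k\right) + O\right) = 24 - 3 \left(\left(- 3 k + k\right) + O\right) = 24 - 3 \left(- 2 k + O\right) = 24 - 3 \left(O - 2 k\right) = 24 - \left(- 6 k + 3 O\right) = 24 - 3 O + 6 k$)
$L{\left(Y,x \right)} = Y + x$
$\frac{1837 + f{\left(-63 \right)}}{L{\left(m{\left(-4,6 \right)},-64 \right)} + 241} = \frac{1837 - \frac{5}{4}}{\left(\left(24 - -12 + 6 \cdot 6\right) - 64\right) + 241} = \frac{7343}{4 \left(\left(\left(24 + 12 + 36\right) - 64\right) + 241\right)} = \frac{7343}{4 \left(\left(72 - 64\right) + 241\right)} = \frac{7343}{4 \left(8 + 241\right)} = \frac{7343}{4 \cdot 249} = \frac{7343}{4} \cdot \frac{1}{249} = \frac{7343}{996}$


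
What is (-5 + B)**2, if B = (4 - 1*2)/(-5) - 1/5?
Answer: 784/25 ≈ 31.360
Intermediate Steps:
B = -3/5 (B = (4 - 2)*(-1/5) - 1*1/5 = 2*(-1/5) - 1/5 = -2/5 - 1/5 = -3/5 ≈ -0.60000)
(-5 + B)**2 = (-5 - 3/5)**2 = (-28/5)**2 = 784/25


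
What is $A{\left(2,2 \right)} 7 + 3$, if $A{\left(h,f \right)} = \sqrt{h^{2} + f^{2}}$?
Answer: $3 + 14 \sqrt{2} \approx 22.799$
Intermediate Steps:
$A{\left(h,f \right)} = \sqrt{f^{2} + h^{2}}$
$A{\left(2,2 \right)} 7 + 3 = \sqrt{2^{2} + 2^{2}} \cdot 7 + 3 = \sqrt{4 + 4} \cdot 7 + 3 = \sqrt{8} \cdot 7 + 3 = 2 \sqrt{2} \cdot 7 + 3 = 14 \sqrt{2} + 3 = 3 + 14 \sqrt{2}$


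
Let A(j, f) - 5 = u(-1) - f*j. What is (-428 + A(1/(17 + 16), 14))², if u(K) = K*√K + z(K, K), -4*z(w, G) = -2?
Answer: 779131213/4356 + 27913*I/33 ≈ 1.7886e+5 + 845.85*I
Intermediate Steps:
z(w, G) = ½ (z(w, G) = -¼*(-2) = ½)
u(K) = ½ + K^(3/2) (u(K) = K*√K + ½ = K^(3/2) + ½ = ½ + K^(3/2))
A(j, f) = 11/2 - I - f*j (A(j, f) = 5 + ((½ + (-1)^(3/2)) - f*j) = 5 + ((½ - I) - f*j) = 5 + (½ - I - f*j) = 11/2 - I - f*j)
(-428 + A(1/(17 + 16), 14))² = (-428 + (11/2 - I - 1*14/(17 + 16)))² = (-428 + (11/2 - I - 1*14/33))² = (-428 + (11/2 - I - 1*14*1/33))² = (-428 + (11/2 - I - 14/33))² = (-428 + (335/66 - I))² = (-27913/66 - I)²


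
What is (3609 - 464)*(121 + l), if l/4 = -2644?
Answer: -32880975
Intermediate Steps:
l = -10576 (l = 4*(-2644) = -10576)
(3609 - 464)*(121 + l) = (3609 - 464)*(121 - 10576) = 3145*(-10455) = -32880975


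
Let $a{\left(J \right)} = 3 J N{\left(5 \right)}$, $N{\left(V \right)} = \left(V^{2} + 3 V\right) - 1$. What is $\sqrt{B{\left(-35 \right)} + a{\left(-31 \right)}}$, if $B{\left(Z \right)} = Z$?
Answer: $i \sqrt{3662} \approx 60.514 i$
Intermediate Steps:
$N{\left(V \right)} = -1 + V^{2} + 3 V$
$a{\left(J \right)} = 117 J$ ($a{\left(J \right)} = 3 J \left(-1 + 5^{2} + 3 \cdot 5\right) = 3 J \left(-1 + 25 + 15\right) = 3 J 39 = 117 J$)
$\sqrt{B{\left(-35 \right)} + a{\left(-31 \right)}} = \sqrt{-35 + 117 \left(-31\right)} = \sqrt{-35 - 3627} = \sqrt{-3662} = i \sqrt{3662}$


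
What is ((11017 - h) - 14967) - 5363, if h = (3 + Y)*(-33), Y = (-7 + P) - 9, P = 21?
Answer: -9049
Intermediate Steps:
Y = 5 (Y = (-7 + 21) - 9 = 14 - 9 = 5)
h = -264 (h = (3 + 5)*(-33) = 8*(-33) = -264)
((11017 - h) - 14967) - 5363 = ((11017 - 1*(-264)) - 14967) - 5363 = ((11017 + 264) - 14967) - 5363 = (11281 - 14967) - 5363 = -3686 - 5363 = -9049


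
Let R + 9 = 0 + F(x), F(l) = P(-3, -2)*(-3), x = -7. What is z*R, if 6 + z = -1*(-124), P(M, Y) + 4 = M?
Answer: 1416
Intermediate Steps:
P(M, Y) = -4 + M
z = 118 (z = -6 - 1*(-124) = -6 + 124 = 118)
F(l) = 21 (F(l) = (-4 - 3)*(-3) = -7*(-3) = 21)
R = 12 (R = -9 + (0 + 21) = -9 + 21 = 12)
z*R = 118*12 = 1416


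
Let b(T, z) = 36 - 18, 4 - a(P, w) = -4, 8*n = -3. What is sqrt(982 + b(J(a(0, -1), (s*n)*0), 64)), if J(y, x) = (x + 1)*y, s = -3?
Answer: 10*sqrt(10) ≈ 31.623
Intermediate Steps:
n = -3/8 (n = (1/8)*(-3) = -3/8 ≈ -0.37500)
a(P, w) = 8 (a(P, w) = 4 - 1*(-4) = 4 + 4 = 8)
J(y, x) = y*(1 + x) (J(y, x) = (1 + x)*y = y*(1 + x))
b(T, z) = 18
sqrt(982 + b(J(a(0, -1), (s*n)*0), 64)) = sqrt(982 + 18) = sqrt(1000) = 10*sqrt(10)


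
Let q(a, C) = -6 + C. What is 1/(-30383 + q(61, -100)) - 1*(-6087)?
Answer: 185586542/30489 ≈ 6087.0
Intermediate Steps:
1/(-30383 + q(61, -100)) - 1*(-6087) = 1/(-30383 + (-6 - 100)) - 1*(-6087) = 1/(-30383 - 106) + 6087 = 1/(-30489) + 6087 = -1/30489 + 6087 = 185586542/30489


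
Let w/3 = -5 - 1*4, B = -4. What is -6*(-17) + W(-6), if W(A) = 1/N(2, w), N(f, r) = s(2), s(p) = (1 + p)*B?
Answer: 1223/12 ≈ 101.92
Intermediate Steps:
w = -27 (w = 3*(-5 - 1*4) = 3*(-5 - 4) = 3*(-9) = -27)
s(p) = -4 - 4*p (s(p) = (1 + p)*(-4) = -4 - 4*p)
N(f, r) = -12 (N(f, r) = -4 - 4*2 = -4 - 8 = -12)
W(A) = -1/12 (W(A) = 1/(-12) = -1/12)
-6*(-17) + W(-6) = -6*(-17) - 1/12 = 102 - 1/12 = 1223/12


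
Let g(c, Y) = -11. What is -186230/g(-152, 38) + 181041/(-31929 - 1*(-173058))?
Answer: 796498337/47043 ≈ 16931.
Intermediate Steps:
-186230/g(-152, 38) + 181041/(-31929 - 1*(-173058)) = -186230/(-11) + 181041/(-31929 - 1*(-173058)) = -186230*(-1/11) + 181041/(-31929 + 173058) = 16930 + 181041/141129 = 16930 + 181041*(1/141129) = 16930 + 60347/47043 = 796498337/47043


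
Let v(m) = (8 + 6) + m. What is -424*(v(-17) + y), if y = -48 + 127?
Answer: -32224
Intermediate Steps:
v(m) = 14 + m
y = 79
-424*(v(-17) + y) = -424*((14 - 17) + 79) = -424*(-3 + 79) = -424*76 = -32224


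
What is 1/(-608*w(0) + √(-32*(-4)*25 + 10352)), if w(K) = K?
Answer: √7/308 ≈ 0.0085901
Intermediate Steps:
1/(-608*w(0) + √(-32*(-4)*25 + 10352)) = 1/(-608*0 + √(-32*(-4)*25 + 10352)) = 1/(0 + √(128*25 + 10352)) = 1/(0 + √(3200 + 10352)) = 1/(0 + √13552) = 1/(0 + 44*√7) = 1/(44*√7) = √7/308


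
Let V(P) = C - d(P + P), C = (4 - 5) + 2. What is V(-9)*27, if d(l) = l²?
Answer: -8721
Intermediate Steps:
C = 1 (C = -1 + 2 = 1)
V(P) = 1 - 4*P² (V(P) = 1 - (P + P)² = 1 - (2*P)² = 1 - 4*P²)
V(-9)*27 = (1 - 4*(-9)²)*27 = (1 - 4*81)*27 = (1 - 324)*27 = -323*27 = -8721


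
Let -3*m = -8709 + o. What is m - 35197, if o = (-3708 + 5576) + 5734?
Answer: -34828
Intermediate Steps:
o = 7602 (o = 1868 + 5734 = 7602)
m = 369 (m = -(-8709 + 7602)/3 = -⅓*(-1107) = 369)
m - 35197 = 369 - 35197 = -34828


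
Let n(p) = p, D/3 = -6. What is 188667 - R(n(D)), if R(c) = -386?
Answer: 189053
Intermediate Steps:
D = -18 (D = 3*(-6) = -18)
188667 - R(n(D)) = 188667 - 1*(-386) = 188667 + 386 = 189053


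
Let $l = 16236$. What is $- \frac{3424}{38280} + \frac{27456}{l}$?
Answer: $\frac{314212}{196185} \approx 1.6016$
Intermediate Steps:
$- \frac{3424}{38280} + \frac{27456}{l} = - \frac{3424}{38280} + \frac{27456}{16236} = \left(-3424\right) \frac{1}{38280} + 27456 \cdot \frac{1}{16236} = - \frac{428}{4785} + \frac{208}{123} = \frac{314212}{196185}$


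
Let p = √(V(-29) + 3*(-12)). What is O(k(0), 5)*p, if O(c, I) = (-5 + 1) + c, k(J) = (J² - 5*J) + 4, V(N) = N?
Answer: 0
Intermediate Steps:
k(J) = 4 + J² - 5*J
O(c, I) = -4 + c
p = I*√65 (p = √(-29 + 3*(-12)) = √(-29 - 36) = √(-65) = I*√65 ≈ 8.0623*I)
O(k(0), 5)*p = (-4 + (4 + 0² - 5*0))*(I*√65) = (-4 + (4 + 0 + 0))*(I*√65) = (-4 + 4)*(I*√65) = 0*(I*√65) = 0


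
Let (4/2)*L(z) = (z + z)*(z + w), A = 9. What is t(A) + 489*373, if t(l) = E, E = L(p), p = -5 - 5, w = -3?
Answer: 182527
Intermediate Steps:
p = -10
L(z) = z*(-3 + z) (L(z) = ((z + z)*(z - 3))/2 = ((2*z)*(-3 + z))/2 = (2*z*(-3 + z))/2 = z*(-3 + z))
E = 130 (E = -10*(-3 - 10) = -10*(-13) = 130)
t(l) = 130
t(A) + 489*373 = 130 + 489*373 = 130 + 182397 = 182527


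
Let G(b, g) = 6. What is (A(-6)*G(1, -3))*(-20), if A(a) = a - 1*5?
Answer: 1320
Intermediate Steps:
A(a) = -5 + a (A(a) = a - 5 = -5 + a)
(A(-6)*G(1, -3))*(-20) = ((-5 - 6)*6)*(-20) = -11*6*(-20) = -66*(-20) = 1320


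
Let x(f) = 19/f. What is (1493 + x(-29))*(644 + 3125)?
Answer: 163114782/29 ≈ 5.6246e+6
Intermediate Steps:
(1493 + x(-29))*(644 + 3125) = (1493 + 19/(-29))*(644 + 3125) = (1493 + 19*(-1/29))*3769 = (1493 - 19/29)*3769 = (43278/29)*3769 = 163114782/29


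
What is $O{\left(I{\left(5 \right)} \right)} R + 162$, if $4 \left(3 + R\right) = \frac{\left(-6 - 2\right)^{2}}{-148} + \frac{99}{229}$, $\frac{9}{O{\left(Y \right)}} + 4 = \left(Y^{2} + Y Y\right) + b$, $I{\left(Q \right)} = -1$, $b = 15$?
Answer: $\frac{70461459}{440596} \approx 159.92$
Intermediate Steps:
$O{\left(Y \right)} = \frac{9}{11 + 2 Y^{2}}$ ($O{\left(Y \right)} = \frac{9}{-4 + \left(\left(Y^{2} + Y Y\right) + 15\right)} = \frac{9}{-4 + \left(\left(Y^{2} + Y^{2}\right) + 15\right)} = \frac{9}{-4 + \left(2 Y^{2} + 15\right)} = \frac{9}{-4 + \left(15 + 2 Y^{2}\right)} = \frac{9}{11 + 2 Y^{2}}$)
$R = - \frac{101677}{33892}$ ($R = -3 + \frac{\frac{\left(-6 - 2\right)^{2}}{-148} + \frac{99}{229}}{4} = -3 + \frac{\left(-8\right)^{2} \left(- \frac{1}{148}\right) + 99 \cdot \frac{1}{229}}{4} = -3 + \frac{64 \left(- \frac{1}{148}\right) + \frac{99}{229}}{4} = -3 + \frac{- \frac{16}{37} + \frac{99}{229}}{4} = -3 + \frac{1}{4} \left(- \frac{1}{8473}\right) = -3 - \frac{1}{33892} = - \frac{101677}{33892} \approx -3.0$)
$O{\left(I{\left(5 \right)} \right)} R + 162 = \frac{9}{11 + 2 \left(-1\right)^{2}} \left(- \frac{101677}{33892}\right) + 162 = \frac{9}{11 + 2 \cdot 1} \left(- \frac{101677}{33892}\right) + 162 = \frac{9}{11 + 2} \left(- \frac{101677}{33892}\right) + 162 = \frac{9}{13} \left(- \frac{101677}{33892}\right) + 162 = - \frac{915093}{440596} + 162 = \frac{70461459}{440596}$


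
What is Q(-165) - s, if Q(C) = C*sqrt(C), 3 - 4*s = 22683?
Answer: 5670 - 165*I*sqrt(165) ≈ 5670.0 - 2119.5*I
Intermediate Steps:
s = -5670 (s = 3/4 - 1/4*22683 = 3/4 - 22683/4 = -5670)
Q(C) = C**(3/2)
Q(-165) - s = (-165)**(3/2) - 1*(-5670) = -165*I*sqrt(165) + 5670 = 5670 - 165*I*sqrt(165)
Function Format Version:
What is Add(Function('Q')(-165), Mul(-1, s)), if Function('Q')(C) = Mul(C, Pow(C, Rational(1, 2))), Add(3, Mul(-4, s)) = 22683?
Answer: Add(5670, Mul(-165, I, Pow(165, Rational(1, 2)))) ≈ Add(5670.0, Mul(-2119.5, I))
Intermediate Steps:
s = -5670 (s = Add(Rational(3, 4), Mul(Rational(-1, 4), 22683)) = Add(Rational(3, 4), Rational(-22683, 4)) = -5670)
Function('Q')(C) = Pow(C, Rational(3, 2))
Add(Function('Q')(-165), Mul(-1, s)) = Add(Pow(-165, Rational(3, 2)), Mul(-1, -5670)) = Add(Mul(-165, I, Pow(165, Rational(1, 2))), 5670) = Add(5670, Mul(-165, I, Pow(165, Rational(1, 2))))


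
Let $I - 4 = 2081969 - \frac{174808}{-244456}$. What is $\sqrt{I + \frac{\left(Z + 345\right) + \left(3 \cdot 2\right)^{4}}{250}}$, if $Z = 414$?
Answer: $\frac{\sqrt{194400951066493078}}{305570} \approx 1442.9$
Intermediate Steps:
$I = \frac{63618870812}{30557}$ ($I = 4 + \left(2081969 - \frac{174808}{-244456}\right) = 4 + \left(2081969 - 174808 \left(- \frac{1}{244456}\right)\right) = 4 + \left(2081969 - - \frac{21851}{30557}\right) = 4 + \left(2081969 + \frac{21851}{30557}\right) = 4 + \frac{63618748584}{30557} = \frac{63618870812}{30557} \approx 2.082 \cdot 10^{6}$)
$\sqrt{I + \frac{\left(Z + 345\right) + \left(3 \cdot 2\right)^{4}}{250}} = \sqrt{\frac{63618870812}{30557} + \frac{\left(414 + 345\right) + \left(3 \cdot 2\right)^{4}}{250}} = \sqrt{\frac{63618870812}{30557} + \frac{759 + 6^{4}}{250}} = \sqrt{\frac{63618870812}{30557} + \frac{759 + 1296}{250}} = \sqrt{\frac{63618870812}{30557} + \frac{1}{250} \cdot 2055} = \sqrt{\frac{63618870812}{30557} + \frac{411}{50}} = \sqrt{\frac{3180956099527}{1527850}} = \frac{\sqrt{194400951066493078}}{305570}$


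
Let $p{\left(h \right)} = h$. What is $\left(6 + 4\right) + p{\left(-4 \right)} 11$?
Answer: $-34$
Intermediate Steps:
$\left(6 + 4\right) + p{\left(-4 \right)} 11 = \left(6 + 4\right) - 44 = 10 - 44 = -34$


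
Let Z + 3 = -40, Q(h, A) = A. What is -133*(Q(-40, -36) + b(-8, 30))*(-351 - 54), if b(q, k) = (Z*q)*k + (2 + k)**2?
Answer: 609105420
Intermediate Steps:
Z = -43 (Z = -3 - 40 = -43)
b(q, k) = (2 + k)**2 - 43*k*q (b(q, k) = (-43*q)*k + (2 + k)**2 = -43*k*q + (2 + k)**2 = (2 + k)**2 - 43*k*q)
-133*(Q(-40, -36) + b(-8, 30))*(-351 - 54) = -133*(-36 + ((2 + 30)**2 - 43*30*(-8)))*(-351 - 54) = -133*(-36 + (32**2 + 10320))*(-405) = -133*(-36 + (1024 + 10320))*(-405) = -133*(-36 + 11344)*(-405) = -1503964*(-405) = -133*(-4579740) = 609105420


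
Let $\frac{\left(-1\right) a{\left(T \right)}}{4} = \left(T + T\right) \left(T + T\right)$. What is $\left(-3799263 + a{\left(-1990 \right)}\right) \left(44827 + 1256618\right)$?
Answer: $-87406169347035$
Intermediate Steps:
$a{\left(T \right)} = - 16 T^{2}$ ($a{\left(T \right)} = - 4 \left(T + T\right) \left(T + T\right) = - 4 \cdot 2 T 2 T = - 4 \cdot 4 T^{2} = - 16 T^{2}$)
$\left(-3799263 + a{\left(-1990 \right)}\right) \left(44827 + 1256618\right) = \left(-3799263 - 16 \left(-1990\right)^{2}\right) \left(44827 + 1256618\right) = \left(-3799263 - 63361600\right) 1301445 = \left(-67160863\right) 1301445 = -87406169347035$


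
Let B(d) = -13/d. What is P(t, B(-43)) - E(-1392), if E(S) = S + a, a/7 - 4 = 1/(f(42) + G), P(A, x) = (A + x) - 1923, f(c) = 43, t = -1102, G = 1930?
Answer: -140892231/84839 ≈ -1660.7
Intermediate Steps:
P(A, x) = -1923 + A + x
a = 55251/1973 (a = 28 + 7/(43 + 1930) = 28 + 7/1973 = 55251/1973 ≈ 28.004)
E(S) = 55251/1973 + S (E(S) = S + 55251/1973 = 55251/1973 + S)
P(t, B(-43)) - E(-1392) = (-1923 - 1102 - 13/(-43)) - (55251/1973 - 1392) = (-1923 - 1102 - 13*(-1/43)) - 1*(-2691165/1973) = (-1923 - 1102 + 13/43) + 2691165/1973 = -130062/43 + 2691165/1973 = -140892231/84839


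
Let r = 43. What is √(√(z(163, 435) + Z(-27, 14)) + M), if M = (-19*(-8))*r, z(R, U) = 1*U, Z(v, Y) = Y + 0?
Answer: √(6536 + √449) ≈ 80.976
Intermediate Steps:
Z(v, Y) = Y
z(R, U) = U
M = 6536 (M = -19*(-8)*43 = 152*43 = 6536)
√(√(z(163, 435) + Z(-27, 14)) + M) = √(√(435 + 14) + 6536) = √(√449 + 6536) = √(6536 + √449)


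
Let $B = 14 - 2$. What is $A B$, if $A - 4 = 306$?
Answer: $3720$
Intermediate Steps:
$A = 310$ ($A = 4 + 306 = 310$)
$B = 12$ ($B = 14 - 2 = 12$)
$A B = 310 \cdot 12 = 3720$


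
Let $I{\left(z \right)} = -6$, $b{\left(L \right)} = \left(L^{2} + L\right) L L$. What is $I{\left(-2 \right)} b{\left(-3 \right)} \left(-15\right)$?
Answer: $4860$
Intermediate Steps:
$b{\left(L \right)} = L^{2} \left(L + L^{2}\right)$ ($b{\left(L \right)} = \left(L + L^{2}\right) L^{2} = L^{2} \left(L + L^{2}\right)$)
$I{\left(-2 \right)} b{\left(-3 \right)} \left(-15\right) = - 6 \left(-3\right)^{3} \left(1 - 3\right) \left(-15\right) = - 6 \left(\left(-27\right) \left(-2\right)\right) \left(-15\right) = \left(-6\right) 54 \left(-15\right) = \left(-324\right) \left(-15\right) = 4860$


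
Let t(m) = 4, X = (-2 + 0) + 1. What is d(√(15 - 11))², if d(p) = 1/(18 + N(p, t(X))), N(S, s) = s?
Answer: 1/484 ≈ 0.0020661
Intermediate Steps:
X = -1 (X = -2 + 1 = -1)
d(p) = 1/22 (d(p) = 1/(18 + 4) = 1/22)
d(√(15 - 11))² = (1/22)² = 1/484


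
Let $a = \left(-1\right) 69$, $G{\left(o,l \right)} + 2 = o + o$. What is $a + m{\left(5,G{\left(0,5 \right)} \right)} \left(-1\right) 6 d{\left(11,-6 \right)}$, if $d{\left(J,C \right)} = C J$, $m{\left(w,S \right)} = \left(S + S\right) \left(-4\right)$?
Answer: $6267$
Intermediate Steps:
$G{\left(o,l \right)} = -2 + 2 o$ ($G{\left(o,l \right)} = -2 + \left(o + o\right) = -2 + 2 o$)
$m{\left(w,S \right)} = - 8 S$ ($m{\left(w,S \right)} = 2 S \left(-4\right) = - 8 S$)
$a = -69$
$a + m{\left(5,G{\left(0,5 \right)} \right)} \left(-1\right) 6 d{\left(11,-6 \right)} = -69 + - 8 \left(-2 + 2 \cdot 0\right) \left(-1\right) 6 \left(\left(-6\right) 11\right) = -69 + - 8 \left(-2 + 0\right) \left(-1\right) 6 \left(-66\right) = -69 + \left(-8\right) \left(-2\right) \left(-1\right) 6 \left(-66\right) = -69 + 16 \left(-1\right) 6 \left(-66\right) = -69 + \left(-16\right) 6 \left(-66\right) = -69 - -6336 = -69 + 6336 = 6267$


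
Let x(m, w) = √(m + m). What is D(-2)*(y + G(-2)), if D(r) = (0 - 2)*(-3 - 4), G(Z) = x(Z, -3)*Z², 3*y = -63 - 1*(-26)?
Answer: -518/3 + 112*I ≈ -172.67 + 112.0*I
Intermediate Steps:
x(m, w) = √2*√m (x(m, w) = √(2*m) = √2*√m)
y = -37/3 (y = (-63 - 1*(-26))/3 = (-63 + 26)/3 = (⅓)*(-37) = -37/3 ≈ -12.333)
G(Z) = √2*Z^(5/2) (G(Z) = (√2*√Z)*Z² = √2*Z^(5/2))
D(r) = 14 (D(r) = -2*(-7) = 14)
D(-2)*(y + G(-2)) = 14*(-37/3 + √2*(-2)^(5/2)) = 14*(-37/3 + √2*(4*I*√2)) = 14*(-37/3 + 8*I) = -518/3 + 112*I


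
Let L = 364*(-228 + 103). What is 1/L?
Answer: -1/45500 ≈ -2.1978e-5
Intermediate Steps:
L = -45500 (L = 364*(-125) = -45500)
1/L = 1/(-45500) = -1/45500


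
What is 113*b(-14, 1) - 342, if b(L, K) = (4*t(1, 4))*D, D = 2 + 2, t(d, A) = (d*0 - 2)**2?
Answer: 6890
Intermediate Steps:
t(d, A) = 4 (t(d, A) = (0 - 2)**2 = (-2)**2 = 4)
D = 4
b(L, K) = 64 (b(L, K) = (4*4)*4 = 16*4 = 64)
113*b(-14, 1) - 342 = 113*64 - 342 = 7232 - 342 = 6890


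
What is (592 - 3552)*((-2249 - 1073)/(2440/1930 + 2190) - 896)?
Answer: 561766693200/211457 ≈ 2.6566e+6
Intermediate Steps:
(592 - 3552)*((-2249 - 1073)/(2440/1930 + 2190) - 896) = -2960*(-3322/(2440*(1/1930) + 2190) - 896) = -2960*(-3322/(244/193 + 2190) - 896) = -2960*(-3322/422914/193 - 896) = -2960*(-3322*193/422914 - 896) = -2960*(-320573/211457 - 896) = -2960*(-189786045/211457) = 561766693200/211457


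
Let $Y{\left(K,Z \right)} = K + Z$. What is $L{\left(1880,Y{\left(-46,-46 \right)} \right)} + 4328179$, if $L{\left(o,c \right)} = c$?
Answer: $4328087$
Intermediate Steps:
$L{\left(1880,Y{\left(-46,-46 \right)} \right)} + 4328179 = \left(-46 - 46\right) + 4328179 = -92 + 4328179 = 4328087$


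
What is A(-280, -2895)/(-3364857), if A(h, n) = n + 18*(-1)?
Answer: 971/1121619 ≈ 0.00086571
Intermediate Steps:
A(h, n) = -18 + n (A(h, n) = n - 18 = -18 + n)
A(-280, -2895)/(-3364857) = (-18 - 2895)/(-3364857) = -2913*(-1/3364857) = 971/1121619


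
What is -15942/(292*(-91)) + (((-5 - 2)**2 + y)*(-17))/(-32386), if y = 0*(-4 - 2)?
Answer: 67304011/107570099 ≈ 0.62568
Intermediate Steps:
y = 0 (y = 0*(-6) = 0)
-15942/(292*(-91)) + (((-5 - 2)**2 + y)*(-17))/(-32386) = -15942/(292*(-91)) + (((-5 - 2)**2 + 0)*(-17))/(-32386) = -15942/(-26572) + (((-7)**2 + 0)*(-17))*(-1/32386) = -15942*(-1/26572) + ((49 + 0)*(-17))*(-1/32386) = 7971/13286 + (49*(-17))*(-1/32386) = 7971/13286 - 833*(-1/32386) = 7971/13286 + 833/32386 = 67304011/107570099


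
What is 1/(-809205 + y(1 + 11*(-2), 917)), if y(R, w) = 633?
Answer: -1/808572 ≈ -1.2367e-6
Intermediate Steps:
1/(-809205 + y(1 + 11*(-2), 917)) = 1/(-809205 + 633) = 1/(-808572) = -1/808572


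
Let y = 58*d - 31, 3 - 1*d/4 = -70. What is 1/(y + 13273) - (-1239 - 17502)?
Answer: 565565899/30178 ≈ 18741.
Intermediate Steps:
d = 292 (d = 12 - 4*(-70) = 12 + 280 = 292)
y = 16905 (y = 58*292 - 31 = 16936 - 31 = 16905)
1/(y + 13273) - (-1239 - 17502) = 1/(16905 + 13273) - (-1239 - 17502) = 1/30178 - 1*(-18741) = 1/30178 + 18741 = 565565899/30178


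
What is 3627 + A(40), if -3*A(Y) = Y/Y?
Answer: 10880/3 ≈ 3626.7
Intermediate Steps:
A(Y) = -⅓ (A(Y) = -Y/(3*Y) = -⅓*1 = -⅓)
3627 + A(40) = 3627 - ⅓ = 10880/3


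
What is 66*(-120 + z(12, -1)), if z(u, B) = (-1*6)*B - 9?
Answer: -8118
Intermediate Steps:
z(u, B) = -9 - 6*B (z(u, B) = -6*B - 9 = -9 - 6*B)
66*(-120 + z(12, -1)) = 66*(-120 + (-9 - 6*(-1))) = 66*(-120 + (-9 + 6)) = 66*(-120 - 3) = 66*(-123) = -8118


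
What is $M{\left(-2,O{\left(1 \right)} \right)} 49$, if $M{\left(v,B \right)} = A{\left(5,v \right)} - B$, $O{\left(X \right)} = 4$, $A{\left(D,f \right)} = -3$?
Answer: $-343$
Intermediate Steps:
$M{\left(v,B \right)} = -3 - B$
$M{\left(-2,O{\left(1 \right)} \right)} 49 = \left(-3 - 4\right) 49 = \left(-7\right) 49 = -343$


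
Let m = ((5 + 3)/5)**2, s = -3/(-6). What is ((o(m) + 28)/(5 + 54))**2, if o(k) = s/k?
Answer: 13024881/57032704 ≈ 0.22838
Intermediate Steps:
s = 1/2 (s = -3*(-1/6) = 1/2 ≈ 0.50000)
m = 64/25 (m = (8*(1/5))**2 = (8/5)**2 = 64/25 ≈ 2.5600)
o(k) = 1/(2*k)
((o(m) + 28)/(5 + 54))**2 = ((1/(2*(64/25)) + 28)/(5 + 54))**2 = (((1/2)*(25/64) + 28)/59)**2 = ((25/128 + 28)*(1/59))**2 = ((3609/128)*(1/59))**2 = (3609/7552)**2 = 13024881/57032704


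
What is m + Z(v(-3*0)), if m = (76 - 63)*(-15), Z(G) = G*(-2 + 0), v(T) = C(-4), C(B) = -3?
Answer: -189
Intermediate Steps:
v(T) = -3
Z(G) = -2*G (Z(G) = G*(-2) = -2*G)
m = -195 (m = 13*(-15) = -195)
m + Z(v(-3*0)) = -195 - 2*(-3) = -195 + 6 = -189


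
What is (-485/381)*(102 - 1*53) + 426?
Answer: 138541/381 ≈ 363.62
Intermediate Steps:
(-485/381)*(102 - 1*53) + 426 = (-485*1/381)*(102 - 53) + 426 = -485/381*49 + 426 = -23765/381 + 426 = 138541/381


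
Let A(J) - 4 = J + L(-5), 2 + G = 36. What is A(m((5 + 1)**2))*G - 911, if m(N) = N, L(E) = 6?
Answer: 653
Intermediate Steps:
G = 34 (G = -2 + 36 = 34)
A(J) = 10 + J (A(J) = 4 + (J + 6) = 4 + (6 + J) = 10 + J)
A(m((5 + 1)**2))*G - 911 = (10 + (5 + 1)**2)*34 - 911 = (10 + 6**2)*34 - 911 = (10 + 36)*34 - 911 = 46*34 - 911 = 1564 - 911 = 653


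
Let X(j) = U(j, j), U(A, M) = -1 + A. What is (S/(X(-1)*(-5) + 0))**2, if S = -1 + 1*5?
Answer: 4/25 ≈ 0.16000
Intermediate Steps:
X(j) = -1 + j
S = 4 (S = -1 + 5 = 4)
(S/(X(-1)*(-5) + 0))**2 = (4/((-1 - 1)*(-5) + 0))**2 = (4/(-2*(-5) + 0))**2 = (4/(10 + 0))**2 = (4/10)**2 = (4*(1/10))**2 = (2/5)**2 = 4/25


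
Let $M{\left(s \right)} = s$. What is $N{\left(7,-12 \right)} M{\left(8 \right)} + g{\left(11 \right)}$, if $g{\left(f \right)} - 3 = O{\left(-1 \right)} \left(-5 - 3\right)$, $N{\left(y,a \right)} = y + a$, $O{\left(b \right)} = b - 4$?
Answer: $3$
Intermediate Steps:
$O{\left(b \right)} = -4 + b$
$N{\left(y,a \right)} = a + y$
$g{\left(f \right)} = 43$ ($g{\left(f \right)} = 3 + \left(-4 - 1\right) \left(-5 - 3\right) = 3 - -40 = 3 + 40 = 43$)
$N{\left(7,-12 \right)} M{\left(8 \right)} + g{\left(11 \right)} = \left(-12 + 7\right) 8 + 43 = \left(-5\right) 8 + 43 = -40 + 43 = 3$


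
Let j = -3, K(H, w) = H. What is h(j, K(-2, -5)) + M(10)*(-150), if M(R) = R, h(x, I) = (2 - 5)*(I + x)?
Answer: -1485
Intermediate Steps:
h(x, I) = -3*I - 3*x (h(x, I) = -3*(I + x) = -3*I - 3*x)
h(j, K(-2, -5)) + M(10)*(-150) = (-3*(-2) - 3*(-3)) + 10*(-150) = (6 + 9) - 1500 = 15 - 1500 = -1485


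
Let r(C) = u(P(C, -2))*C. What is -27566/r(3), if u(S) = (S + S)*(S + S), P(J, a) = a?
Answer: -13783/24 ≈ -574.29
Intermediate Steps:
u(S) = 4*S² (u(S) = (2*S)*(2*S) = 4*S²)
r(C) = 16*C (r(C) = (4*(-2)²)*C = (4*4)*C = 16*C)
-27566/r(3) = -27566/(16*3) = -27566/48 = -27566*1/48 = -13783/24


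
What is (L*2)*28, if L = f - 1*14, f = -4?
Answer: -1008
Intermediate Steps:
L = -18 (L = -4 - 1*14 = -4 - 14 = -18)
(L*2)*28 = -18*2*28 = -36*28 = -1008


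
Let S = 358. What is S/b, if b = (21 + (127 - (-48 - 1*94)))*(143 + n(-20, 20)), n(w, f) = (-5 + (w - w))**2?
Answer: 179/24360 ≈ 0.0073481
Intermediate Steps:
n(w, f) = 25 (n(w, f) = (-5 + 0)**2 = (-5)**2 = 25)
b = 48720 (b = (21 + (127 - (-48 - 1*94)))*(143 + 25) = (21 + (127 - (-48 - 94)))*168 = (21 + (127 - 1*(-142)))*168 = (21 + (127 + 142))*168 = (21 + 269)*168 = 290*168 = 48720)
S/b = 358/48720 = 358*(1/48720) = 179/24360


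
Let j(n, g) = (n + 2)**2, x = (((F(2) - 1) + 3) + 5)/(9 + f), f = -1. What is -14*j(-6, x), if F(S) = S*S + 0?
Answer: -224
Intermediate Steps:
F(S) = S**2 (F(S) = S**2 + 0 = S**2)
x = 11/8 (x = (((2**2 - 1) + 3) + 5)/(9 - 1) = (((4 - 1) + 3) + 5)/8 = ((3 + 3) + 5)*(1/8) = (6 + 5)*(1/8) = 11*(1/8) = 11/8 ≈ 1.3750)
j(n, g) = (2 + n)**2
-14*j(-6, x) = -14*(2 - 6)**2 = -14*(-4)**2 = -14*16 = -224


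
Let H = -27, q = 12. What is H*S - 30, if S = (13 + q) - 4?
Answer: -597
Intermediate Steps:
S = 21 (S = (13 + 12) - 4 = 25 - 4 = 21)
H*S - 30 = -27*21 - 30 = -567 - 30 = -597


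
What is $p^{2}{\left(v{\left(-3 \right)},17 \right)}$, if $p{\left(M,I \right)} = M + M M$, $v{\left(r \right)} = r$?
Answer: $36$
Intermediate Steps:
$p{\left(M,I \right)} = M + M^{2}$
$p^{2}{\left(v{\left(-3 \right)},17 \right)} = \left(- 3 \left(1 - 3\right)\right)^{2} = \left(\left(-3\right) \left(-2\right)\right)^{2} = 6^{2} = 36$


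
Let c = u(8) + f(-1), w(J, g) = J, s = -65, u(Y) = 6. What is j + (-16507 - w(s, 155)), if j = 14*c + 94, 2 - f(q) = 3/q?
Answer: -16194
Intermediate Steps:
f(q) = 2 - 3/q
c = 11 (c = 6 + (2 - 3/(-1)) = 6 + (2 - 3*(-1)) = 6 + (2 + 3) = 6 + 5 = 11)
j = 248 (j = 14*11 + 94 = 154 + 94 = 248)
j + (-16507 - w(s, 155)) = 248 + (-16507 - 1*(-65)) = 248 + (-16507 + 65) = 248 - 16442 = -16194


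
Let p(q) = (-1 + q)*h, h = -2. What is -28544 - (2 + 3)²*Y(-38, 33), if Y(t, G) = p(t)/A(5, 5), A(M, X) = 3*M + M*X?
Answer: -114371/4 ≈ -28593.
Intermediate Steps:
p(q) = 2 - 2*q (p(q) = (-1 + q)*(-2) = 2 - 2*q)
Y(t, G) = 1/20 - t/20 (Y(t, G) = (2 - 2*t)/((5*(3 + 5))) = (2 - 2*t)/((5*8)) = (2 - 2*t)/40 = (2 - 2*t)*(1/40) = 1/20 - t/20)
-28544 - (2 + 3)²*Y(-38, 33) = -28544 - (2 + 3)²*(1/20 - 1/20*(-38)) = -28544 - 5²*(1/20 + 19/10) = -28544 - 25*39/20 = -28544 - 1*195/4 = -28544 - 195/4 = -114371/4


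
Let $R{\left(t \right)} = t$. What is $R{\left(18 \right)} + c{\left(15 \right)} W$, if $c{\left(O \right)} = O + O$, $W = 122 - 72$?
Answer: $1518$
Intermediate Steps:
$W = 50$ ($W = 122 - 72 = 50$)
$c{\left(O \right)} = 2 O$
$R{\left(18 \right)} + c{\left(15 \right)} W = 18 + 2 \cdot 15 \cdot 50 = 18 + 30 \cdot 50 = 18 + 1500 = 1518$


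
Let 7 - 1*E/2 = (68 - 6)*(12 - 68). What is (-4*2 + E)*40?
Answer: 278000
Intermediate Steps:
E = 6958 (E = 14 - 2*(68 - 6)*(12 - 68) = 14 - 124*(-56) = 14 - 2*(-3472) = 14 + 6944 = 6958)
(-4*2 + E)*40 = (-4*2 + 6958)*40 = (-8 + 6958)*40 = 6950*40 = 278000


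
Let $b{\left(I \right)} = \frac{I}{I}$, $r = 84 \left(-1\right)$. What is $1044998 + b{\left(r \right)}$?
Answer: $1044999$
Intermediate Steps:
$r = -84$
$b{\left(I \right)} = 1$
$1044998 + b{\left(r \right)} = 1044998 + 1 = 1044999$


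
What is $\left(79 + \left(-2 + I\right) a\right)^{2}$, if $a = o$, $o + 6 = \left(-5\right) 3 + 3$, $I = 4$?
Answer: $1849$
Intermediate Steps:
$o = -18$ ($o = -6 + \left(\left(-5\right) 3 + 3\right) = -6 + \left(-15 + 3\right) = -6 - 12 = -18$)
$a = -18$
$\left(79 + \left(-2 + I\right) a\right)^{2} = \left(79 + \left(-2 + 4\right) \left(-18\right)\right)^{2} = \left(79 + 2 \left(-18\right)\right)^{2} = \left(79 - 36\right)^{2} = 43^{2} = 1849$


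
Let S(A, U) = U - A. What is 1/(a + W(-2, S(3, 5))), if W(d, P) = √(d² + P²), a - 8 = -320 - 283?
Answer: -595/354017 - 2*√2/354017 ≈ -0.0016887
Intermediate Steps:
a = -595 (a = 8 + (-320 - 283) = 8 - 603 = -595)
W(d, P) = √(P² + d²)
1/(a + W(-2, S(3, 5))) = 1/(-595 + √((5 - 1*3)² + (-2)²)) = 1/(-595 + √((5 - 3)² + 4)) = 1/(-595 + √(2² + 4)) = 1/(-595 + √(4 + 4)) = 1/(-595 + √8) = 1/(-595 + 2*√2)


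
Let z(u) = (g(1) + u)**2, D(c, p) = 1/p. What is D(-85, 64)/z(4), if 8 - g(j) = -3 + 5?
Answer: 1/6400 ≈ 0.00015625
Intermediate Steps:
g(j) = 6 (g(j) = 8 - (-3 + 5) = 8 - 1*2 = 8 - 2 = 6)
z(u) = (6 + u)**2
D(-85, 64)/z(4) = 1/(64*((6 + 4)**2)) = 1/(64*(10**2)) = (1/64)/100 = (1/64)*(1/100) = 1/6400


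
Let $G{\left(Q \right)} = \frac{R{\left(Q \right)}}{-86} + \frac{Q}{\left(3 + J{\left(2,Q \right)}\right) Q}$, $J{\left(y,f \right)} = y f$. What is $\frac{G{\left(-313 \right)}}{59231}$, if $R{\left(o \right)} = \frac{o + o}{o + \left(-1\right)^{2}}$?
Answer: $- \frac{208415}{495062648808} \approx -4.2099 \cdot 10^{-7}$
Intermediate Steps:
$J{\left(y,f \right)} = f y$
$R{\left(o \right)} = \frac{2 o}{1 + o}$ ($R{\left(o \right)} = \frac{2 o}{o + 1} = \frac{2 o}{1 + o}$)
$G{\left(Q \right)} = \frac{1}{3 + 2 Q} - \frac{Q}{43 \left(1 + Q\right)}$ ($G{\left(Q \right)} = \frac{2 Q \frac{1}{1 + Q}}{-86} + \frac{Q}{\left(3 + Q 2\right) Q} = \frac{2 Q}{1 + Q} \left(- \frac{1}{86}\right) + \frac{Q}{\left(3 + 2 Q\right) Q} = - \frac{Q}{43 \left(1 + Q\right)} + \frac{Q}{Q \left(3 + 2 Q\right)} = - \frac{Q}{43 \left(1 + Q\right)} + Q \frac{1}{Q \left(3 + 2 Q\right)} = - \frac{Q}{43 \left(1 + Q\right)} + \frac{1}{3 + 2 Q} = \frac{1}{3 + 2 Q} - \frac{Q}{43 \left(1 + Q\right)}$)
$\frac{G{\left(-313 \right)}}{59231} = \frac{\frac{1}{43} \frac{1}{1 - 313} \frac{1}{3 + 2 \left(-313\right)} \left(43 - 2 \left(-313\right)^{2} + 40 \left(-313\right)\right)}{59231} = \frac{43 - 195938 - 12520}{43 \left(-312\right) \left(3 - 626\right)} \frac{1}{59231} = \frac{1}{43} \left(- \frac{1}{312}\right) \frac{1}{-623} \left(43 - 195938 - 12520\right) \frac{1}{59231} = \frac{1}{43} \left(- \frac{1}{312}\right) \left(- \frac{1}{623}\right) \left(-208415\right) \frac{1}{59231} = \left(- \frac{208415}{8358168}\right) \frac{1}{59231} = - \frac{208415}{495062648808}$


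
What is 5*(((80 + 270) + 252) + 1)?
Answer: 3015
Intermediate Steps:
5*(((80 + 270) + 252) + 1) = 5*((350 + 252) + 1) = 5*(602 + 1) = 5*603 = 3015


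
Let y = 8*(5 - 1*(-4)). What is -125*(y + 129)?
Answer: -25125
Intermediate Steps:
y = 72 (y = 8*(5 + 4) = 8*9 = 72)
-125*(y + 129) = -125*(72 + 129) = -125*201 = -25125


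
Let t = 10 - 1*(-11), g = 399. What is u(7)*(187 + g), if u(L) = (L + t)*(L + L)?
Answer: 229712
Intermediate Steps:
t = 21 (t = 10 + 11 = 21)
u(L) = 2*L*(21 + L) (u(L) = (L + 21)*(L + L) = (21 + L)*(2*L) = 2*L*(21 + L))
u(7)*(187 + g) = (2*7*(21 + 7))*(187 + 399) = (2*7*28)*586 = 392*586 = 229712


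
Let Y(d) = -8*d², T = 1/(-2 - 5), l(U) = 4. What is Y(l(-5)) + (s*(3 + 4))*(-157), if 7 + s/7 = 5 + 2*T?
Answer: 17456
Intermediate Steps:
T = -⅐ (T = 1/(-7) = -⅐ ≈ -0.14286)
s = -16 (s = -49 + 7*(5 + 2*(-⅐)) = -49 + 7*(5 - 2/7) = -49 + 7*(33/7) = -49 + 33 = -16)
Y(l(-5)) + (s*(3 + 4))*(-157) = -8*4² - 16*(3 + 4)*(-157) = -8*16 - 16*7*(-157) = -128 - 112*(-157) = -128 + 17584 = 17456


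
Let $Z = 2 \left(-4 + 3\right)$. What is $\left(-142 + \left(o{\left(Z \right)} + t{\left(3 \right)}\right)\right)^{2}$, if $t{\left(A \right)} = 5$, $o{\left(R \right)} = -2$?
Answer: $19321$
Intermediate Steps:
$Z = -2$ ($Z = 2 \left(-1\right) = -2$)
$\left(-142 + \left(o{\left(Z \right)} + t{\left(3 \right)}\right)\right)^{2} = \left(-142 + \left(-2 + 5\right)\right)^{2} = \left(-142 + 3\right)^{2} = \left(-139\right)^{2} = 19321$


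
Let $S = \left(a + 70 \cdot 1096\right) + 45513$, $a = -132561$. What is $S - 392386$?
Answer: $-402714$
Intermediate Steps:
$S = -10328$ ($S = \left(-132561 + 70 \cdot 1096\right) + 45513 = \left(-132561 + 76720\right) + 45513 = -55841 + 45513 = -10328$)
$S - 392386 = -10328 - 392386 = -402714$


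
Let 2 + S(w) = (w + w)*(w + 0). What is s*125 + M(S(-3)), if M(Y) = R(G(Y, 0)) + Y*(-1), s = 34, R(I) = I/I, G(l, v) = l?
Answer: 4235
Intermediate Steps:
S(w) = -2 + 2*w² (S(w) = -2 + (w + w)*(w + 0) = -2 + (2*w)*w = -2 + 2*w²)
R(I) = 1
M(Y) = 1 - Y (M(Y) = 1 + Y*(-1) = 1 - Y)
s*125 + M(S(-3)) = 34*125 + (1 - (-2 + 2*(-3)²)) = 4250 + (1 - (-2 + 2*9)) = 4250 + (1 - (-2 + 18)) = 4250 + (1 - 1*16) = 4250 + (1 - 16) = 4250 - 15 = 4235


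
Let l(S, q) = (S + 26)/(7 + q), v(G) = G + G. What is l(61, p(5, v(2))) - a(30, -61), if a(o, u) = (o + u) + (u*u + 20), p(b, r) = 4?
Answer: -40723/11 ≈ -3702.1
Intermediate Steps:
v(G) = 2*G
a(o, u) = 20 + o + u + u² (a(o, u) = (o + u) + (u² + 20) = (o + u) + (20 + u²) = 20 + o + u + u²)
l(S, q) = (26 + S)/(7 + q)
l(61, p(5, v(2))) - a(30, -61) = (26 + 61)/(7 + 4) - (20 + 30 - 61 + (-61)²) = 87/11 - (20 + 30 - 61 + 3721) = (1/11)*87 - 1*3710 = 87/11 - 3710 = -40723/11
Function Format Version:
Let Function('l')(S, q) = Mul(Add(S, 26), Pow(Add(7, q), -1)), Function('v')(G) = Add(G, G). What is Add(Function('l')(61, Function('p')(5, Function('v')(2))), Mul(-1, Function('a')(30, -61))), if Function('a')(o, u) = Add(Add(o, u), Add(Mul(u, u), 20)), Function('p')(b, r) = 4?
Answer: Rational(-40723, 11) ≈ -3702.1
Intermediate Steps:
Function('v')(G) = Mul(2, G)
Function('a')(o, u) = Add(20, o, u, Pow(u, 2)) (Function('a')(o, u) = Add(Add(o, u), Add(Pow(u, 2), 20)) = Add(Add(o, u), Add(20, Pow(u, 2))) = Add(20, o, u, Pow(u, 2)))
Function('l')(S, q) = Mul(Pow(Add(7, q), -1), Add(26, S)) (Function('l')(S, q) = Mul(Add(26, S), Pow(Add(7, q), -1)) = Mul(Pow(Add(7, q), -1), Add(26, S)))
Add(Function('l')(61, Function('p')(5, Function('v')(2))), Mul(-1, Function('a')(30, -61))) = Add(Mul(Pow(Add(7, 4), -1), Add(26, 61)), Mul(-1, Add(20, 30, -61, Pow(-61, 2)))) = Add(Mul(Pow(11, -1), 87), Mul(-1, Add(20, 30, -61, 3721))) = Add(Mul(Rational(1, 11), 87), Mul(-1, 3710)) = Add(Rational(87, 11), -3710) = Rational(-40723, 11)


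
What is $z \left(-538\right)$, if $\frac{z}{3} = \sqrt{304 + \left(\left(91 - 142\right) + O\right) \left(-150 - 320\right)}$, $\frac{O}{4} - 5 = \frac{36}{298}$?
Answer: $- \frac{1614 \sqrt{325175514}}{149} \approx -1.9533 \cdot 10^{5}$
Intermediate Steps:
$O = \frac{3052}{149}$ ($O = 20 + 4 \cdot \frac{36}{298} = 20 + 4 \cdot 36 \cdot \frac{1}{298} = 20 + 4 \cdot \frac{18}{149} = 20 + \frac{72}{149} = \frac{3052}{149} \approx 20.483$)
$z = \frac{3 \sqrt{325175514}}{149}$ ($z = 3 \sqrt{304 + \left(\left(91 - 142\right) + \frac{3052}{149}\right) \left(-150 - 320\right)} = 3 \sqrt{304 + \left(\left(91 - 142\right) + \frac{3052}{149}\right) \left(-470\right)} = 3 \sqrt{304 + \left(-51 + \frac{3052}{149}\right) \left(-470\right)} = 3 \sqrt{304 - - \frac{2137090}{149}} = 3 \sqrt{304 + \frac{2137090}{149}} = 3 \sqrt{\frac{2182386}{149}} = 3 \frac{\sqrt{325175514}}{149} = \frac{3 \sqrt{325175514}}{149} \approx 363.07$)
$z \left(-538\right) = \frac{3 \sqrt{325175514}}{149} \left(-538\right) = - \frac{1614 \sqrt{325175514}}{149}$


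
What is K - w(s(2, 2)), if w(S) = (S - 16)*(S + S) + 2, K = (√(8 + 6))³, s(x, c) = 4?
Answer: 94 + 14*√14 ≈ 146.38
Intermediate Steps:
K = 14*√14 (K = (√14)³ = 14*√14 ≈ 52.383)
w(S) = 2 + 2*S*(-16 + S) (w(S) = (-16 + S)*(2*S) + 2 = 2*S*(-16 + S) + 2 = 2 + 2*S*(-16 + S))
K - w(s(2, 2)) = 14*√14 - (2 - 32*4 + 2*4²) = 14*√14 - (2 - 128 + 2*16) = 14*√14 - (2 - 128 + 32) = 14*√14 - 1*(-94) = 14*√14 + 94 = 94 + 14*√14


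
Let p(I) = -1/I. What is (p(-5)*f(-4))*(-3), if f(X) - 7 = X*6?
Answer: 51/5 ≈ 10.200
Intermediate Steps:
f(X) = 7 + 6*X (f(X) = 7 + X*6 = 7 + 6*X)
(p(-5)*f(-4))*(-3) = ((-1/(-5))*(7 + 6*(-4)))*(-3) = ((-1*(-⅕))*(7 - 24))*(-3) = ((⅕)*(-17))*(-3) = -17/5*(-3) = 51/5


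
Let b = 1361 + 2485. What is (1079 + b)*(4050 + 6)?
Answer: 19975800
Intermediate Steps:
b = 3846
(1079 + b)*(4050 + 6) = (1079 + 3846)*(4050 + 6) = 4925*4056 = 19975800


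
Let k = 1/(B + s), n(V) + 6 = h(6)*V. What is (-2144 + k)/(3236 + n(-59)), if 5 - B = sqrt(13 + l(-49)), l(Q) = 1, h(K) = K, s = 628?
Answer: -859046567/1152341300 + sqrt(14)/1152341300 ≈ -0.74548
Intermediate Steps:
B = 5 - sqrt(14) (B = 5 - sqrt(13 + 1) = 5 - sqrt(14) ≈ 1.2583)
n(V) = -6 + 6*V
k = 1/(633 - sqrt(14)) (k = 1/((5 - sqrt(14)) + 628) = 1/(633 - sqrt(14)) ≈ 0.0015892)
(-2144 + k)/(3236 + n(-59)) = (-2144 + (633/400675 + sqrt(14)/400675))/(3236 + (-6 + 6*(-59))) = (-859046567/400675 + sqrt(14)/400675)/(3236 + (-6 - 354)) = (-859046567/400675 + sqrt(14)/400675)/(3236 - 360) = (-859046567/400675 + sqrt(14)/400675)/2876 = (-859046567/400675 + sqrt(14)/400675)*(1/2876) = -859046567/1152341300 + sqrt(14)/1152341300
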